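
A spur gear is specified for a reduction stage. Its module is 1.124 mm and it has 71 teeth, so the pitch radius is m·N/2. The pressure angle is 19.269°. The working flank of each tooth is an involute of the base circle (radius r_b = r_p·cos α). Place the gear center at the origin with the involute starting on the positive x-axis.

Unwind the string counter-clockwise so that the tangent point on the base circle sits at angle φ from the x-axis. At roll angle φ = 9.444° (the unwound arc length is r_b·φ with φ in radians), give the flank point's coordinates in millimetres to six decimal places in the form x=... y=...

x=38.174880 y=0.056073

pitch radius r_p = m·N/2 = 1.124·71/2 = 39.902000
base radius r_b = r_p·cos α = 39.902000·cos 19.269° = 37.666676
roll angle φ = 9.444° = 0.16482889 rad
x = r_b·(cos φ + φ·sin φ) = 37.666676·(0.98644645 + 0.16482889·0.16408355) = 38.174880
y = r_b·(sin φ − φ·cos φ) = 37.666676·(0.16408355 − 0.16482889·0.98644645) = 0.056073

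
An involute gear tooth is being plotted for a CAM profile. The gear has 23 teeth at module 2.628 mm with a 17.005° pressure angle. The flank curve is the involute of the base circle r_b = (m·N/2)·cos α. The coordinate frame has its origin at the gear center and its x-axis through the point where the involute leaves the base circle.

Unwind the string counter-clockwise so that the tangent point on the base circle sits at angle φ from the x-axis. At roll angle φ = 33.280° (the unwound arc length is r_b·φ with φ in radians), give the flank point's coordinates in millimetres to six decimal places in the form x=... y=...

pitch radius r_p = m·N/2 = 2.628·23/2 = 30.222000
base radius r_b = r_p·cos α = 30.222000·cos 17.005° = 28.900671
roll angle φ = 33.280° = 0.58084558 rad
x = r_b·(cos φ + φ·sin φ) = 28.900671·(0.83599896 + 0.58084558·0.54873103) = 33.372384
y = r_b·(sin φ − φ·cos φ) = 28.900671·(0.54873103 − 0.58084558·0.83599896) = 1.824925

x=33.372384 y=1.824925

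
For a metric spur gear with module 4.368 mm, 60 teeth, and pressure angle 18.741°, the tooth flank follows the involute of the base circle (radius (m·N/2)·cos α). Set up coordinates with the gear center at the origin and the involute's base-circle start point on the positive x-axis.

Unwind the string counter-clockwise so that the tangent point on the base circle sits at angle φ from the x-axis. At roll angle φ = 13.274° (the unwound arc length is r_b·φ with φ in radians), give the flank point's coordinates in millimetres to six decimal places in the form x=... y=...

x=127.378009 y=0.511598

pitch radius r_p = m·N/2 = 4.368·60/2 = 131.040000
base radius r_b = r_p·cos α = 131.040000·cos 18.741° = 124.092339
roll angle φ = 13.274° = 0.23167500 rad
x = r_b·(cos φ + φ·sin φ) = 124.092339·(0.97328317 + 0.23167500·0.22960810) = 127.378009
y = r_b·(sin φ − φ·cos φ) = 124.092339·(0.22960810 − 0.23167500·0.97328317) = 0.511598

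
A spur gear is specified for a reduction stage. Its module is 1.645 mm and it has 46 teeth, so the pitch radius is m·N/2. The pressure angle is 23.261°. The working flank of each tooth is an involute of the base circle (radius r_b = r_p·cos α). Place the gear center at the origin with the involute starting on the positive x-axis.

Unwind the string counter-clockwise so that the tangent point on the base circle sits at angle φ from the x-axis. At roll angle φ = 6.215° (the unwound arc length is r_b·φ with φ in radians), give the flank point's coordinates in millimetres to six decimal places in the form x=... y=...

x=34.963491 y=0.014771

pitch radius r_p = m·N/2 = 1.645·46/2 = 37.835000
base radius r_b = r_p·cos α = 37.835000·cos 23.261° = 34.759597
roll angle φ = 6.215° = 0.10847221 rad
x = r_b·(cos φ + φ·sin φ) = 34.759597·(0.99412266 + 0.10847221·0.10825962) = 34.963491
y = r_b·(sin φ − φ·cos φ) = 34.759597·(0.10825962 − 0.10847221·0.99412266) = 0.014771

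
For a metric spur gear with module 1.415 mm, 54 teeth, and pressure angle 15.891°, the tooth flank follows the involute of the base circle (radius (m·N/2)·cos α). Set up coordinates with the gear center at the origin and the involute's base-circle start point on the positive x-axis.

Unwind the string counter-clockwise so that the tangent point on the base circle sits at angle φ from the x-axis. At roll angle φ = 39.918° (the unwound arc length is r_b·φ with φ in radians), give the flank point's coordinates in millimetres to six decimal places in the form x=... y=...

x=44.609489 y=3.944450

pitch radius r_p = m·N/2 = 1.415·54/2 = 38.205000
base radius r_b = r_p·cos α = 38.205000·cos 15.891° = 36.744970
roll angle φ = 39.918° = 0.69670053 rad
x = r_b·(cos φ + φ·sin φ) = 36.744970·(0.76696360 + 0.69670053·0.64169061) = 44.609489
y = r_b·(sin φ − φ·cos φ) = 36.744970·(0.64169061 − 0.69670053·0.76696360) = 3.944450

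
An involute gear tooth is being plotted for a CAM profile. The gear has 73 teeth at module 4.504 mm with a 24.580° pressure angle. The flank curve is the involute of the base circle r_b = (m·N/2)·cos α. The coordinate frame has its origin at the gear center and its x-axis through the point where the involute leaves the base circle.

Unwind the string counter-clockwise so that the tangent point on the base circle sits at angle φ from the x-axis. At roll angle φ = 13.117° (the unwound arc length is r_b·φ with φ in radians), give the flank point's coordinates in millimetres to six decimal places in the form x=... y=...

x=153.365174 y=0.594804

pitch radius r_p = m·N/2 = 4.504·73/2 = 164.396000
base radius r_b = r_p·cos α = 164.396000·cos 24.580° = 149.498659
roll angle φ = 13.117° = 0.22893484 rad
x = r_b·(cos φ + φ·sin φ) = 149.498659·(0.97390868 + 0.22893484·0.22694028) = 153.365174
y = r_b·(sin φ − φ·cos φ) = 149.498659·(0.22694028 − 0.22893484·0.97390868) = 0.594804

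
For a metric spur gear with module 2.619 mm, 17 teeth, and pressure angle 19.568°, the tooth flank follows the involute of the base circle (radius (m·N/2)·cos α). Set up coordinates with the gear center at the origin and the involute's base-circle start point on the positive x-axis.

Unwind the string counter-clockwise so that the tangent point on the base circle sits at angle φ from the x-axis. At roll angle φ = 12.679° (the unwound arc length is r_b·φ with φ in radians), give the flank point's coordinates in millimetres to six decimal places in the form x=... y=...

pitch radius r_p = m·N/2 = 2.619·17/2 = 22.261500
base radius r_b = r_p·cos α = 22.261500·cos 19.568° = 20.975779
roll angle φ = 12.679° = 0.22129030 rad
x = r_b·(cos φ + φ·sin φ) = 20.975779·(0.97561506 + 0.22129030·0.21948864) = 21.483095
y = r_b·(sin φ − φ·cos φ) = 20.975779·(0.21948864 − 0.22129030·0.97561506) = 0.075397

x=21.483095 y=0.075397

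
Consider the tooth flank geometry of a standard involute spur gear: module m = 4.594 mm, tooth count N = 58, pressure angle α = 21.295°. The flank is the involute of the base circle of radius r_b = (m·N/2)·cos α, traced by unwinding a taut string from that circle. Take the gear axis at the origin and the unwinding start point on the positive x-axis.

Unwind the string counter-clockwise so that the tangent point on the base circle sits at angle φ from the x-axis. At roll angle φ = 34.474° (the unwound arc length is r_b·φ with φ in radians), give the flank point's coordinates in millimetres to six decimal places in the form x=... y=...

x=144.605673 y=8.690743

pitch radius r_p = m·N/2 = 4.594·58/2 = 133.226000
base radius r_b = r_p·cos α = 133.226000·cos 21.295° = 124.129718
roll angle φ = 34.474° = 0.60168481 rad
x = r_b·(cos φ + φ·sin φ) = 124.129718·(0.82438313 + 0.60168481·0.56603220) = 144.605673
y = r_b·(sin φ − φ·cos φ) = 124.129718·(0.56603220 − 0.60168481·0.82438313) = 8.690743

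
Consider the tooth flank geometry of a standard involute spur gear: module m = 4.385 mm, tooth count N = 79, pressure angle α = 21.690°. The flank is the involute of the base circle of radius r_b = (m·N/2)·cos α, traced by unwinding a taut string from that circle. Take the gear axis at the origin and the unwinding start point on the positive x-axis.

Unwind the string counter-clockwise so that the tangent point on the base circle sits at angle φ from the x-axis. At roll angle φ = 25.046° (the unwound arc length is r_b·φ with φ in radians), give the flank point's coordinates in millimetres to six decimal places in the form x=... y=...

x=175.594228 y=4.396215

pitch radius r_p = m·N/2 = 4.385·79/2 = 173.207500
base radius r_b = r_p·cos α = 173.207500·cos 21.690° = 160.943905
roll angle φ = 25.046° = 0.43713516 rad
x = r_b·(cos φ + φ·sin φ) = 160.943905·(0.90596820 + 0.43713516·0.42334576) = 175.594228
y = r_b·(sin φ − φ·cos φ) = 160.943905·(0.42334576 − 0.43713516·0.90596820) = 4.396215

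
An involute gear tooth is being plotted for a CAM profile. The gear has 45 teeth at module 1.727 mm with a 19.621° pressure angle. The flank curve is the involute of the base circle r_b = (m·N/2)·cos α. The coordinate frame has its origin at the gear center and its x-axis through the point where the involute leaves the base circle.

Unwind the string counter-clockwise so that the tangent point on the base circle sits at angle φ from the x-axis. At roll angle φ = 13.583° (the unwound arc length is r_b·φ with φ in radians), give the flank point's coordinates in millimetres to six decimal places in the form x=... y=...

x=37.615329 y=0.161641

pitch radius r_p = m·N/2 = 1.727·45/2 = 38.857500
base radius r_b = r_p·cos α = 38.857500·cos 19.621° = 36.601218
roll angle φ = 13.583° = 0.23706807 rad
x = r_b·(cos φ + φ·sin φ) = 36.601218·(0.97203073 + 0.23706807·0.23485372) = 37.615329
y = r_b·(sin φ − φ·cos φ) = 36.601218·(0.23485372 − 0.23706807·0.97203073) = 0.161641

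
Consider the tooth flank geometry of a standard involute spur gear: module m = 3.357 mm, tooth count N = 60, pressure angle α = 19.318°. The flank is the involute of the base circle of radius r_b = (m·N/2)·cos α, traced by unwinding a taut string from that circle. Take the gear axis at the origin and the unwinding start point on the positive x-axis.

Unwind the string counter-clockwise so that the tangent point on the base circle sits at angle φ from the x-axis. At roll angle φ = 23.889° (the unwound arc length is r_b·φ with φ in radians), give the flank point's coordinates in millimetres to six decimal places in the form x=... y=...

x=102.945038 y=2.256531

pitch radius r_p = m·N/2 = 3.357·60/2 = 100.710000
base radius r_b = r_p·cos α = 100.710000·cos 19.318° = 95.039732
roll angle φ = 23.889° = 0.41694171 rad
x = r_b·(cos φ + φ·sin φ) = 95.039732·(0.91433172 + 0.41694171·0.40496606) = 102.945038
y = r_b·(sin φ − φ·cos φ) = 95.039732·(0.40496606 − 0.41694171·0.91433172) = 2.256531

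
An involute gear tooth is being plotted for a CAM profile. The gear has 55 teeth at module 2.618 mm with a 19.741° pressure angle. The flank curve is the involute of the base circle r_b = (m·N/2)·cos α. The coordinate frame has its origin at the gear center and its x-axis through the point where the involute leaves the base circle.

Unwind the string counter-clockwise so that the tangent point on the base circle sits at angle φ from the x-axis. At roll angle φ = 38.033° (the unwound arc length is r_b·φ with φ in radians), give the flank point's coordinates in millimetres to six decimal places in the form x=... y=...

x=81.088451 y=6.320214

pitch radius r_p = m·N/2 = 2.618·55/2 = 71.995000
base radius r_b = r_p·cos α = 71.995000·cos 19.741° = 67.763788
roll angle φ = 38.033° = 0.66380107 rad
x = r_b·(cos φ + φ·sin φ) = 67.763788·(0.78765603 + 0.66380107·0.61611523) = 81.088451
y = r_b·(sin φ − φ·cos φ) = 67.763788·(0.61611523 − 0.66380107·0.78765603) = 6.320214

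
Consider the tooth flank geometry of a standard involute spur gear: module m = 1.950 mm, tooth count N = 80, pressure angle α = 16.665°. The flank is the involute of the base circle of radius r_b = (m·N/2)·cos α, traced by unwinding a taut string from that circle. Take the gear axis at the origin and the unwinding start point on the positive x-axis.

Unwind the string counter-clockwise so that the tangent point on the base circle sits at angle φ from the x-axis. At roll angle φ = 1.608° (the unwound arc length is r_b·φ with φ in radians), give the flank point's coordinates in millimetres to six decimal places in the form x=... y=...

x=74.753255 y=0.000551

pitch radius r_p = m·N/2 = 1.950·80/2 = 78.000000
base radius r_b = r_p·cos α = 78.000000·cos 16.665° = 74.723833
roll angle φ = 1.608° = 0.02806489 rad
x = r_b·(cos φ + φ·sin φ) = 74.723833·(0.99960621 + 0.02806489·0.02806121) = 74.753255
y = r_b·(sin φ − φ·cos φ) = 74.723833·(0.02806121 − 0.02806489·0.99960621) = 0.000551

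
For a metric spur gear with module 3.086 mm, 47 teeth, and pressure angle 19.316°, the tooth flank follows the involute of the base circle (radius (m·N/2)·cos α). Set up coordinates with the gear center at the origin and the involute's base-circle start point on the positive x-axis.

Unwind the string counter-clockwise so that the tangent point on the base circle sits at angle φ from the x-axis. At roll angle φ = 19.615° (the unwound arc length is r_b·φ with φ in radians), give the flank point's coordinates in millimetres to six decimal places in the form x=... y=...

x=72.332488 y=0.904647

pitch radius r_p = m·N/2 = 3.086·47/2 = 72.521000
base radius r_b = r_p·cos α = 72.521000·cos 19.316° = 68.438693
roll angle φ = 19.615° = 0.34234633 rad
x = r_b·(cos φ + φ·sin φ) = 68.438693·(0.94196960 + 0.34234633·0.33569819) = 72.332488
y = r_b·(sin φ − φ·cos φ) = 68.438693·(0.33569819 − 0.34234633·0.94196960) = 0.904647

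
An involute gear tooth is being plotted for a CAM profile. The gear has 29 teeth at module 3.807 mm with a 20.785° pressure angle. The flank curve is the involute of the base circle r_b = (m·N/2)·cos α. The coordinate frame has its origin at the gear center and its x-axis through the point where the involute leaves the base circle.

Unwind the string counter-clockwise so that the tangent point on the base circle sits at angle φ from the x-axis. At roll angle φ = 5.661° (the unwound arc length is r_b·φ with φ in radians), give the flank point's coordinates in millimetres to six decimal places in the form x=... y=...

x=51.860200 y=0.016576

pitch radius r_p = m·N/2 = 3.807·29/2 = 55.201500
base radius r_b = r_p·cos α = 55.201500·cos 20.785° = 51.608910
roll angle φ = 5.661° = 0.09880309 rad
x = r_b·(cos φ + φ·sin φ) = 51.608910·(0.99512294 + 0.09880309·0.09864241) = 51.860200
y = r_b·(sin φ − φ·cos φ) = 51.608910·(0.09864241 − 0.09880309·0.99512294) = 0.016576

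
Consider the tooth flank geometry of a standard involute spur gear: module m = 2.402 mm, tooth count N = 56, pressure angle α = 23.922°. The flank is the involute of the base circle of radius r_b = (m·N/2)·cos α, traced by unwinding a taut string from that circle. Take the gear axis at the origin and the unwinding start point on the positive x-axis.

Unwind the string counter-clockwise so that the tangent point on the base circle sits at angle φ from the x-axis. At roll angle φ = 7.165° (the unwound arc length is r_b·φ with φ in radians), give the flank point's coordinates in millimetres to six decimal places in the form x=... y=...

x=61.957427 y=0.040013

pitch radius r_p = m·N/2 = 2.402·56/2 = 67.256000
base radius r_b = r_p·cos α = 67.256000·cos 23.922° = 61.478597
roll angle φ = 7.165° = 0.12505284 rad
x = r_b·(cos φ + φ·sin φ) = 61.478597·(0.99219108 + 0.12505284·0.12472716) = 61.957427
y = r_b·(sin φ − φ·cos φ) = 61.478597·(0.12472716 − 0.12505284·0.99219108) = 0.040013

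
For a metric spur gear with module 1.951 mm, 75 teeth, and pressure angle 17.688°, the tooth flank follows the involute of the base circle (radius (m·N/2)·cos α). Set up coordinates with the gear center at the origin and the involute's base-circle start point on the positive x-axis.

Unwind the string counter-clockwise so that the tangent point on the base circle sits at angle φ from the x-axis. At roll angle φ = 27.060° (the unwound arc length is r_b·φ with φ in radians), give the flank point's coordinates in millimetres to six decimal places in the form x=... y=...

x=77.049453 y=2.393493

pitch radius r_p = m·N/2 = 1.951·75/2 = 73.162500
base radius r_b = r_p·cos α = 73.162500·cos 17.688° = 69.703753
roll angle φ = 27.060° = 0.47228610 rad
x = r_b·(cos φ + φ·sin φ) = 69.703753·(0.89053062 + 0.47228610·0.45492331) = 77.049453
y = r_b·(sin φ − φ·cos φ) = 69.703753·(0.45492331 − 0.47228610·0.89053062) = 2.393493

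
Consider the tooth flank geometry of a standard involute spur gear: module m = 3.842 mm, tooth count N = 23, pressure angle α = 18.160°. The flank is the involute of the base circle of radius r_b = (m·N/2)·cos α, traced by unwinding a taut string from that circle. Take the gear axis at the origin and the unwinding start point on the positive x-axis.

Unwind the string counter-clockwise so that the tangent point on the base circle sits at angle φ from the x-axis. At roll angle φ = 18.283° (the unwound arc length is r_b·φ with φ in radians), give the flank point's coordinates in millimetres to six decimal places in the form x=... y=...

pitch radius r_p = m·N/2 = 3.842·23/2 = 44.183000
base radius r_b = r_p·cos α = 44.183000·cos 18.160° = 41.982239
roll angle φ = 18.283° = 0.31909855 rad
x = r_b·(cos φ + φ·sin φ) = 41.982239·(0.94951860 + 0.31909855·0.31371074) = 44.065534
y = r_b·(sin φ − φ·cos φ) = 41.982239·(0.31371074 − 0.31909855·0.94951860) = 0.450081

x=44.065534 y=0.450081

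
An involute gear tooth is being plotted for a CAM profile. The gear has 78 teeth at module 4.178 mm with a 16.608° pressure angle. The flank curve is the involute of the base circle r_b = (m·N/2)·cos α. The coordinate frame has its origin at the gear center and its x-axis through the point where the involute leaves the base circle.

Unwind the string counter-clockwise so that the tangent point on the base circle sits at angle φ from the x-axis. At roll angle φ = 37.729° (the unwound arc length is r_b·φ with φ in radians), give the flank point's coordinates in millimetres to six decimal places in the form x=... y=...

pitch radius r_p = m·N/2 = 4.178·78/2 = 162.942000
base radius r_b = r_p·cos α = 162.942000·cos 16.608° = 156.144496
roll angle φ = 37.729° = 0.65849527 rad
x = r_b·(cos φ + φ·sin φ) = 156.144496·(0.79091391 + 0.65849527·0.61192744) = 186.415485
y = r_b·(sin φ − φ·cos φ) = 156.144496·(0.61192744 − 0.65849527·0.79091391) = 14.227007

x=186.415485 y=14.227007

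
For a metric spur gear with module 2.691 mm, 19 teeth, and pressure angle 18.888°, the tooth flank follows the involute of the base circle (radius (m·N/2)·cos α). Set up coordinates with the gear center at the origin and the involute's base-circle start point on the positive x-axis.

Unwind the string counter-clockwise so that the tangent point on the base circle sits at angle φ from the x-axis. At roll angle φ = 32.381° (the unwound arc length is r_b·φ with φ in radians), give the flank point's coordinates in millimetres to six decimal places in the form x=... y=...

x=27.747732 y=1.409435

pitch radius r_p = m·N/2 = 2.691·19/2 = 25.564500
base radius r_b = r_p·cos α = 25.564500·cos 18.888° = 24.187933
roll angle φ = 32.381° = 0.56515507 rad
x = r_b·(cos φ + φ·sin φ) = 24.187933·(0.84450557 + 0.56515507·0.53554678) = 27.747732
y = r_b·(sin φ − φ·cos φ) = 24.187933·(0.53554678 − 0.56515507·0.84450557) = 1.409435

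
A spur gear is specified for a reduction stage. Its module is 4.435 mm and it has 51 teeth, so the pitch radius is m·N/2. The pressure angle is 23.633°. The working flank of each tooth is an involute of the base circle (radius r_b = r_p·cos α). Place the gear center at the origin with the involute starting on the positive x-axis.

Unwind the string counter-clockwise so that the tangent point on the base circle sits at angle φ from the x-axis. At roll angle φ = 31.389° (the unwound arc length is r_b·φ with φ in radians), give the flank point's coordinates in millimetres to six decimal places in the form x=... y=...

x=118.008259 y=5.509907

pitch radius r_p = m·N/2 = 4.435·51/2 = 113.092500
base radius r_b = r_p·cos α = 113.092500·cos 23.633° = 103.607657
roll angle φ = 31.389° = 0.54784140 rad
x = r_b·(cos φ + φ·sin φ) = 103.607657·(0.85365081 + 0.54784140·0.52084575) = 118.008259
y = r_b·(sin φ − φ·cos φ) = 103.607657·(0.52084575 − 0.54784140·0.85365081) = 5.509907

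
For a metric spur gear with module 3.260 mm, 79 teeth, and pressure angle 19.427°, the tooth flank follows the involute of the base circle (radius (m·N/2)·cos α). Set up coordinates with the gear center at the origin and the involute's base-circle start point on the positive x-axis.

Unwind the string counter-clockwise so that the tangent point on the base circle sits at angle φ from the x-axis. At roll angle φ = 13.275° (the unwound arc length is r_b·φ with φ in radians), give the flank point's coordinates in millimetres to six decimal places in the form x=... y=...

x=124.654496 y=0.500770

pitch radius r_p = m·N/2 = 3.260·79/2 = 128.770000
base radius r_b = r_p·cos α = 128.770000·cos 19.427° = 121.438612
roll angle φ = 13.275° = 0.23169246 rad
x = r_b·(cos φ + φ·sin φ) = 121.438612·(0.97327916 + 0.23169246·0.22962509) = 124.654496
y = r_b·(sin φ − φ·cos φ) = 121.438612·(0.22962509 − 0.23169246·0.97327916) = 0.500770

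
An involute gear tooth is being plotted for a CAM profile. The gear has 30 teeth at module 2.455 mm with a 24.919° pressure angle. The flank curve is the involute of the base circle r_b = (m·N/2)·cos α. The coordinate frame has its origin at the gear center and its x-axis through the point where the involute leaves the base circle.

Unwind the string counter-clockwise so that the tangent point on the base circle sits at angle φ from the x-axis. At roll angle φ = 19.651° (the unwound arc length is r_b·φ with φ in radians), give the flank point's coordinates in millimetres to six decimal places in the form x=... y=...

x=35.303621 y=0.443866

pitch radius r_p = m·N/2 = 2.455·30/2 = 36.825000
base radius r_b = r_p·cos α = 36.825000·cos 24.919° = 33.396752
roll angle φ = 19.651° = 0.34297465 rad
x = r_b·(cos φ + φ·sin φ) = 33.396752·(0.94175849 + 0.34297465·0.33628998) = 35.303621
y = r_b·(sin φ − φ·cos φ) = 33.396752·(0.33628998 − 0.34297465·0.94175849) = 0.443866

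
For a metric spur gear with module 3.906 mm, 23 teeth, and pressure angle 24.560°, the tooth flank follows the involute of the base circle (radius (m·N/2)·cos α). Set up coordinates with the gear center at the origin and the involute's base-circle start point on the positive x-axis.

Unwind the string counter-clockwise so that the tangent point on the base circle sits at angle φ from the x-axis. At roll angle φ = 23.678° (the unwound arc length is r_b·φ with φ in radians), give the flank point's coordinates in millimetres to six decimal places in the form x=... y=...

x=44.196149 y=0.944835

pitch radius r_p = m·N/2 = 3.906·23/2 = 44.919000
base radius r_b = r_p·cos α = 44.919000·cos 24.560° = 40.855021
roll angle φ = 23.678° = 0.41325906 rad
x = r_b·(cos φ + φ·sin φ) = 40.855021·(0.91581686 + 0.41325906·0.40159616) = 44.196149
y = r_b·(sin φ − φ·cos φ) = 40.855021·(0.40159616 − 0.41325906·0.91581686) = 0.944835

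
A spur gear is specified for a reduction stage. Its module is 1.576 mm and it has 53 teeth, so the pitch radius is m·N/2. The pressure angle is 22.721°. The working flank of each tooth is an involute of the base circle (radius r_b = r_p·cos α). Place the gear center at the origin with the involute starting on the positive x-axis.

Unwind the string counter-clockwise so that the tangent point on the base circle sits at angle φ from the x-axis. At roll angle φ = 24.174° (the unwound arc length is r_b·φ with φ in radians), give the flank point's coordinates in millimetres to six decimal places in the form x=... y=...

pitch radius r_p = m·N/2 = 1.576·53/2 = 41.764000
base radius r_b = r_p·cos α = 41.764000·cos 22.721° = 38.522971
roll angle φ = 24.174° = 0.42191589 rad
x = r_b·(cos φ + φ·sin φ) = 38.522971·(0.91230604 + 0.42191589·0.40950908) = 41.800676
y = r_b·(sin φ − φ·cos φ) = 38.522971·(0.40950908 − 0.42191589·0.91230604) = 0.947383

x=41.800676 y=0.947383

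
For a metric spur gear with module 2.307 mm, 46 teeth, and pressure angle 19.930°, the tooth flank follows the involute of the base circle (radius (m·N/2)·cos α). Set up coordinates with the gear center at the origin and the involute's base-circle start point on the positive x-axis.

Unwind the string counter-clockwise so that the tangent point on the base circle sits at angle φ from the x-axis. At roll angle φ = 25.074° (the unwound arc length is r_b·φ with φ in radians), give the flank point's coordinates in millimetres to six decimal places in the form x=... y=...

x=54.433564 y=1.367085

pitch radius r_p = m·N/2 = 2.307·46/2 = 53.061000
base radius r_b = r_p·cos α = 53.061000·cos 19.930° = 49.883165
roll angle φ = 25.074° = 0.43762386 rad
x = r_b·(cos φ + φ·sin φ) = 49.883165·(0.90576120 + 0.43762386·0.42378844) = 54.433564
y = r_b·(sin φ − φ·cos φ) = 49.883165·(0.42378844 − 0.43762386·0.90576120) = 1.367085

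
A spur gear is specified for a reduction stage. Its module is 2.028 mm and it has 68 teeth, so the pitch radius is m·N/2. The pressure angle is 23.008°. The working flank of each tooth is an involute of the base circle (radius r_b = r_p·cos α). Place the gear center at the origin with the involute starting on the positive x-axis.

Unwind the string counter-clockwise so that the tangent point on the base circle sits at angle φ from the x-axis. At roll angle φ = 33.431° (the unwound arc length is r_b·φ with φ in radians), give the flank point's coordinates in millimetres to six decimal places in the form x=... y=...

x=73.368261 y=4.061140

pitch radius r_p = m·N/2 = 2.028·68/2 = 68.952000
base radius r_b = r_p·cos α = 68.952000·cos 23.008° = 63.466888
roll angle φ = 33.431° = 0.58348102 rad
x = r_b·(cos φ + φ·sin φ) = 63.466888·(0.83454990 + 0.58348102·0.55093236) = 73.368261
y = r_b·(sin φ − φ·cos φ) = 63.466888·(0.55093236 − 0.58348102·0.83454990) = 4.061140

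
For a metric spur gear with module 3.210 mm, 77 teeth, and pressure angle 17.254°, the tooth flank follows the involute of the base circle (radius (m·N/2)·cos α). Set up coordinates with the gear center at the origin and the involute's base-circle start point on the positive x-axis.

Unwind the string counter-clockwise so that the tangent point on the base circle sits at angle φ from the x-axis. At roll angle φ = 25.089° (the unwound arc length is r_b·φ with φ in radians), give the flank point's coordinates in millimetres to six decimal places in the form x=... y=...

pitch radius r_p = m·N/2 = 3.210·77/2 = 123.585000
base radius r_b = r_p·cos α = 123.585000·cos 17.254° = 118.023581
roll angle φ = 25.089° = 0.43788566 rad
x = r_b·(cos φ + φ·sin φ) = 118.023581·(0.90565022 + 0.43788566·0.42402556) = 128.802077
y = r_b·(sin φ − φ·cos φ) = 118.023581·(0.42402556 − 0.43788566·0.90565022) = 3.240257

x=128.802077 y=3.240257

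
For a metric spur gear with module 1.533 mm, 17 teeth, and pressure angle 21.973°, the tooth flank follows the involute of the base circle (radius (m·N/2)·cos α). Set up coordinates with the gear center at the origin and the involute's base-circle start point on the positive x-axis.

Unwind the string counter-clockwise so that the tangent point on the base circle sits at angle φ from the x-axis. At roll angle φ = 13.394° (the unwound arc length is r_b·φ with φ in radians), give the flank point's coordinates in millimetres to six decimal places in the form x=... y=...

x=12.409654 y=0.051177

pitch radius r_p = m·N/2 = 1.533·17/2 = 13.030500
base radius r_b = r_p·cos α = 13.030500·cos 21.973° = 12.083968
roll angle φ = 13.394° = 0.23376940 rad
x = r_b·(cos φ + φ·sin φ) = 12.083968·(0.97280014 + 0.23376940·0.23164603) = 12.409654
y = r_b·(sin φ − φ·cos φ) = 12.083968·(0.23164603 − 0.23376940·0.97280014) = 0.051177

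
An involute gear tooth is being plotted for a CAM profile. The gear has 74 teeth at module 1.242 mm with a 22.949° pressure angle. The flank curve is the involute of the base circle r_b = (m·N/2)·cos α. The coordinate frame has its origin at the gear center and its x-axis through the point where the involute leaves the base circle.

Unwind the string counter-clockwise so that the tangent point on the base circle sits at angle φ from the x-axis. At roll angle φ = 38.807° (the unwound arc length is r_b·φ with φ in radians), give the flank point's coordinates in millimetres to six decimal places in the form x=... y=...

pitch radius r_p = m·N/2 = 1.242·74/2 = 45.954000
base radius r_b = r_p·cos α = 45.954000·cos 22.949° = 42.316846
roll angle φ = 38.807° = 0.67730992 rad
x = r_b·(cos φ + φ·sin φ) = 42.316846·(0.77926141 + 0.67730992·0.62669902) = 50.938094
y = r_b·(sin φ − φ·cos φ) = 42.316846·(0.62669902 − 0.67730992·0.77926141) = 4.185032

x=50.938094 y=4.185032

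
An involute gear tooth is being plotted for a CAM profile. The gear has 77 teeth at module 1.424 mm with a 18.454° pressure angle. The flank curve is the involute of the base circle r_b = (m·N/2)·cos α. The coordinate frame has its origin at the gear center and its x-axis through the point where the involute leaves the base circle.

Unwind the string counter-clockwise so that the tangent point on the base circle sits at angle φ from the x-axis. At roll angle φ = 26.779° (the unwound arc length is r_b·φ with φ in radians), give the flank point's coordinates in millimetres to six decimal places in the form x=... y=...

pitch radius r_p = m·N/2 = 1.424·77/2 = 54.824000
base radius r_b = r_p·cos α = 54.824000·cos 18.454° = 52.004846
roll angle φ = 26.779° = 0.46738172 rad
x = r_b·(cos φ + φ·sin φ) = 52.004846·(0.89275101 + 0.46738172·0.45055036) = 57.378507
y = r_b·(sin φ − φ·cos φ) = 52.004846·(0.45055036 − 0.46738172·0.89275101) = 1.731494

x=57.378507 y=1.731494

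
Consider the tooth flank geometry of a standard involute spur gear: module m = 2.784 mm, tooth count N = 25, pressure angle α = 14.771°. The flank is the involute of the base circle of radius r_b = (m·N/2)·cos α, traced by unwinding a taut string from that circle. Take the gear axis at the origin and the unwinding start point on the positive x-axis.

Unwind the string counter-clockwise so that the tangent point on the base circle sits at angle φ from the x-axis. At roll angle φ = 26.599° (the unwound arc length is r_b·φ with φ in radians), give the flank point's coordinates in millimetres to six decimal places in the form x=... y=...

x=37.083002 y=1.098253

pitch radius r_p = m·N/2 = 2.784·25/2 = 34.800000
base radius r_b = r_p·cos α = 34.800000·cos 14.771° = 33.649949
roll angle φ = 26.599° = 0.46424013 rad
x = r_b·(cos φ + φ·sin φ) = 33.649949·(0.89416205 + 0.46424013·0.44774348) = 37.083002
y = r_b·(sin φ − φ·cos φ) = 33.649949·(0.44774348 − 0.46424013·0.89416205) = 1.098253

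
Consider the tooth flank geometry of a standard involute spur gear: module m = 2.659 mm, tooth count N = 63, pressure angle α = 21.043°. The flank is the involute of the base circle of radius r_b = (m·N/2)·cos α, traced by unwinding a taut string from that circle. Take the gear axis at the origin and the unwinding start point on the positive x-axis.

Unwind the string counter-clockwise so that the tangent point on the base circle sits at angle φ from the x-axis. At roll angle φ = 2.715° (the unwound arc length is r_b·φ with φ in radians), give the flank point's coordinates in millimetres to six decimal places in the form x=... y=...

pitch radius r_p = m·N/2 = 2.659·63/2 = 83.758500
base radius r_b = r_p·cos α = 83.758500·cos 21.043° = 78.172747
roll angle φ = 2.715° = 0.04738569 rad
x = r_b·(cos φ + φ·sin φ) = 78.172747·(0.99887751 + 0.04738569·0.04736796) = 78.260463
y = r_b·(sin φ − φ·cos φ) = 78.172747·(0.04736796 − 0.04738569·0.99887751) = 0.002772

x=78.260463 y=0.002772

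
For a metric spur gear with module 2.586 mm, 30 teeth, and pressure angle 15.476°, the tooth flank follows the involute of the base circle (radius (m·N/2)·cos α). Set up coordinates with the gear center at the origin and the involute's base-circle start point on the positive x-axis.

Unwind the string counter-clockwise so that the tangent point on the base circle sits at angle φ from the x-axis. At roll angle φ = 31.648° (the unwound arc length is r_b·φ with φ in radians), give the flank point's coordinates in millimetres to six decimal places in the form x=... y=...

pitch radius r_p = m·N/2 = 2.586·30/2 = 38.790000
base radius r_b = r_p·cos α = 38.790000·cos 15.476° = 37.383564
roll angle φ = 31.648° = 0.55236180 rad
x = r_b·(cos φ + φ·sin φ) = 37.383564·(0.85128766 + 0.55236180·0.52469926) = 42.658815
y = r_b·(sin φ − φ·cos φ) = 37.383564·(0.52469926 − 0.55236180·0.85128766) = 2.036674

x=42.658815 y=2.036674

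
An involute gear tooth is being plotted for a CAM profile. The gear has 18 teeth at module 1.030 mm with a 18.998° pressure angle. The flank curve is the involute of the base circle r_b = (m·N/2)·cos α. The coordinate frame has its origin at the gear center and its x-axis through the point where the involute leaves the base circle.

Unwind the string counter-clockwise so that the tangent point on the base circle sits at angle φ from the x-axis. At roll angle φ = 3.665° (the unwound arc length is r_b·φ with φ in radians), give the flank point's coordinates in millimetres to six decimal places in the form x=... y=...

pitch radius r_p = m·N/2 = 1.030·18/2 = 9.270000
base radius r_b = r_p·cos α = 9.270000·cos 18.998° = 8.765063
roll angle φ = 3.665° = 0.06396632 rad
x = r_b·(cos φ + φ·sin φ) = 8.765063·(0.99795485 + 0.06396632·0.06392270) = 8.782976
y = r_b·(sin φ − φ·cos φ) = 8.765063·(0.06392270 − 0.06396632·0.99795485) = 0.000764

x=8.782976 y=0.000764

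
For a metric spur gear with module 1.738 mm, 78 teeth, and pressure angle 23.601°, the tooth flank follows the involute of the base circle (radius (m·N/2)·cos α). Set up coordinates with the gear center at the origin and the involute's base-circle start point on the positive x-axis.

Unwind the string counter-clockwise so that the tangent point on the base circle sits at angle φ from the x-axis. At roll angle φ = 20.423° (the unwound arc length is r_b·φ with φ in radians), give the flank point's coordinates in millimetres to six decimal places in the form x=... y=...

x=65.933836 y=0.925806

pitch radius r_p = m·N/2 = 1.738·78/2 = 67.782000
base radius r_b = r_p·cos α = 67.782000·cos 23.601° = 62.112425
roll angle φ = 20.423° = 0.35644859 rad
x = r_b·(cos φ + φ·sin φ) = 62.112425·(0.93714199 + 0.35644859·0.34894827) = 65.933836
y = r_b·(sin φ − φ·cos φ) = 62.112425·(0.34894827 − 0.35644859·0.93714199) = 0.925806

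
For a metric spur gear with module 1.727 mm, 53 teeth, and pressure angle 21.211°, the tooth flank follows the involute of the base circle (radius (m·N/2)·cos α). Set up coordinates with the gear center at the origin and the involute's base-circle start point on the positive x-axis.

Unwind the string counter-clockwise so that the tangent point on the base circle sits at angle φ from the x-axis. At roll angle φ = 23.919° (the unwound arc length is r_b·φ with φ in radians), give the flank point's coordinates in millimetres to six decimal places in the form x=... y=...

pitch radius r_p = m·N/2 = 1.727·53/2 = 45.765500
base radius r_b = r_p·cos α = 45.765500·cos 21.211° = 42.665087
roll angle φ = 23.919° = 0.41746530 rad
x = r_b·(cos φ + φ·sin φ) = 42.665087·(0.91411955 + 0.41746530·0.40544474) = 46.222445
y = r_b·(sin φ − φ·cos φ) = 42.665087·(0.40544474 − 0.41746530·0.91411955) = 1.016775

x=46.222445 y=1.016775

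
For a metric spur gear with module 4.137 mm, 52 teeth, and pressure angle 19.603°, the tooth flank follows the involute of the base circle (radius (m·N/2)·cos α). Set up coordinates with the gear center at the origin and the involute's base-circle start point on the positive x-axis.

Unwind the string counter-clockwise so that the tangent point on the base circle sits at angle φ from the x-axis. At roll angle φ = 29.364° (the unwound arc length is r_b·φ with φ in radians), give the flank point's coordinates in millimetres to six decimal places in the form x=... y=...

x=113.773666 y=4.428275

pitch radius r_p = m·N/2 = 4.137·52/2 = 107.562000
base radius r_b = r_p·cos α = 107.562000·cos 19.603° = 101.327694
roll angle φ = 29.364° = 0.51249848 rad
x = r_b·(cos φ + φ·sin φ) = 101.327694·(0.87152208 + 0.51249848·0.49035626) = 113.773666
y = r_b·(sin φ − φ·cos φ) = 101.327694·(0.49035626 − 0.51249848·0.87152208) = 4.428275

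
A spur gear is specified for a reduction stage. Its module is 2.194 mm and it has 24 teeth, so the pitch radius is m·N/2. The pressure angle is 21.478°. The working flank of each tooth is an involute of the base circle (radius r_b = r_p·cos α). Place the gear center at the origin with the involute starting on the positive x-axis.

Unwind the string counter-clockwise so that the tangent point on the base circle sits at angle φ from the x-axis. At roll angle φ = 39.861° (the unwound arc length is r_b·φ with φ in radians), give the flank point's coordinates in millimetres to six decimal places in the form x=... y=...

x=29.730391 y=2.619083

pitch radius r_p = m·N/2 = 2.194·24/2 = 26.328000
base radius r_b = r_p·cos α = 26.328000·cos 21.478° = 24.499737
roll angle φ = 39.861° = 0.69570569 rad
x = r_b·(cos φ + φ·sin φ) = 24.499737·(0.76760159 + 0.69570569·0.64092729) = 29.730391
y = r_b·(sin φ − φ·cos φ) = 24.499737·(0.64092729 − 0.69570569·0.76760159) = 2.619083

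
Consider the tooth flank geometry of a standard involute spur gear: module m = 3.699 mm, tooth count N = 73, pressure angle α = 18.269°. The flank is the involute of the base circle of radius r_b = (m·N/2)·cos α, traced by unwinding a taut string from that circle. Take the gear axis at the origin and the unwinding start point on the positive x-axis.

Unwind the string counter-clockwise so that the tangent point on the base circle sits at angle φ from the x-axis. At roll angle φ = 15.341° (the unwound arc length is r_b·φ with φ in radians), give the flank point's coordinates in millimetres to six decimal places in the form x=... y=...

pitch radius r_p = m·N/2 = 3.699·73/2 = 135.013500
base radius r_b = r_p·cos α = 135.013500·cos 18.269° = 128.208175
roll angle φ = 15.341° = 0.26775096 rad
x = r_b·(cos φ + φ·sin φ) = 128.208175·(0.96436835 + 0.26775096·0.26456321) = 132.721795
y = r_b·(sin φ − φ·cos φ) = 128.208175·(0.26456321 − 0.26775096·0.96436835) = 0.814462

x=132.721795 y=0.814462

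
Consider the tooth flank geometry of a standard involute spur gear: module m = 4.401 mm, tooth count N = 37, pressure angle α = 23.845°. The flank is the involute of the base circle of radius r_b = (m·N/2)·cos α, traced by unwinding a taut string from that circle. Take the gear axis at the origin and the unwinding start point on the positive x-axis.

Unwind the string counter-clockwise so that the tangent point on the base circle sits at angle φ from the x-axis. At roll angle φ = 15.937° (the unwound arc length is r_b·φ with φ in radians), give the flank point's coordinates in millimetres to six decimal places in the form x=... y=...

pitch radius r_p = m·N/2 = 4.401·37/2 = 81.418500
base radius r_b = r_p·cos α = 81.418500·cos 23.845° = 74.468816
roll angle φ = 15.937° = 0.27815312 rad
x = r_b·(cos φ + φ·sin φ) = 74.468816·(0.96156419 + 0.27815312·0.27458023) = 77.294128
y = r_b·(sin φ − φ·cos φ) = 74.468816·(0.27458023 − 0.27815312·0.96156419) = 0.530080

x=77.294128 y=0.530080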